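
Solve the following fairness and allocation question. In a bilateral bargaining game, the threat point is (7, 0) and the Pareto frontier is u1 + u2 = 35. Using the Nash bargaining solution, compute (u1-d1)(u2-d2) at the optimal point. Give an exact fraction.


Step 1: The Nash solution splits surplus symmetrically above the disagreement point
Step 2: u1 = (total + d1 - d2)/2 = (35 + 7 - 0)/2 = 21
Step 3: u2 = (total - d1 + d2)/2 = (35 - 7 + 0)/2 = 14
Step 4: Nash product = (21 - 7) * (14 - 0)
Step 5: = 14 * 14 = 196

196


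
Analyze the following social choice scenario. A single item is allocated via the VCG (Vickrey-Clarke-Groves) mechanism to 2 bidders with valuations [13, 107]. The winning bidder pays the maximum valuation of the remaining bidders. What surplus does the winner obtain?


Step 1: The winner is the agent with the highest value: agent 1 with value 107
Step 2: Values of other agents: [13]
Step 3: VCG payment = max of others' values = 13
Step 4: Surplus = 107 - 13 = 94

94


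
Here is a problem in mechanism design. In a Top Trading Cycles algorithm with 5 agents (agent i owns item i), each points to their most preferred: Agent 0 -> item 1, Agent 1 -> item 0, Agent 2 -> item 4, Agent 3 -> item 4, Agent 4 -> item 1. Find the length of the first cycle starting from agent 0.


Step 1: Trace the pointer graph from agent 0: 0 -> 1 -> 0
Step 2: A cycle is detected when we revisit agent 0
Step 3: The cycle is: 0 -> 1 -> 0
Step 4: Cycle length = 2

2


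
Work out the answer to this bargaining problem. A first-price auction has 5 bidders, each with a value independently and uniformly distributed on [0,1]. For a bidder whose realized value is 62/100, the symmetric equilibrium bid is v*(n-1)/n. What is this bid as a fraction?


Step 1: The symmetric BNE bidding function is b(v) = v * (n-1) / n
Step 2: Substitute v = 31/50 and n = 5
Step 3: b = 31/50 * 4/5
Step 4: b = 62/125

62/125


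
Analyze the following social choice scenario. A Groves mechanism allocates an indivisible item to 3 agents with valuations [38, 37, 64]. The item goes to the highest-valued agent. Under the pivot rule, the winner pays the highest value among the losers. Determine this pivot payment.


Step 1: The efficient winner is agent 2 with value 64
Step 2: Other agents' values: [38, 37]
Step 3: Pivot payment = max(others) = 38
Step 4: The winner pays 38

38


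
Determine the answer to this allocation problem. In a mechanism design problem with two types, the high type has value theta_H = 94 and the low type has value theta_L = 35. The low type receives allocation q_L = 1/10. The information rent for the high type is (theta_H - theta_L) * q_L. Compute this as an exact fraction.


Step 1: theta_H - theta_L = 94 - 35 = 59
Step 2: Information rent = (theta_H - theta_L) * q_L
Step 3: = 59 * 1/10
Step 4: = 59/10

59/10


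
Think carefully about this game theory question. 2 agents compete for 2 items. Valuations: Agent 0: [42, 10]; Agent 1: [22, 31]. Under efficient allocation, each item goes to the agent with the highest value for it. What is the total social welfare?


Step 1: For each item, find the maximum value among all agents.
Step 2: Item 0 -> Agent 0 (value 42)
Step 3: Item 1 -> Agent 1 (value 31)
Step 4: Total welfare = 42 + 31 = 73

73


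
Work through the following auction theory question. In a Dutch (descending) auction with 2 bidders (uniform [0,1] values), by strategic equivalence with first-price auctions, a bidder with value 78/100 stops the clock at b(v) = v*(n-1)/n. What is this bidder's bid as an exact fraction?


Step 1: Dutch auctions are strategically equivalent to first-price auctions
Step 2: The equilibrium bid is b(v) = v*(n-1)/n
Step 3: b = 39/50 * 1/2
Step 4: b = 39/100

39/100


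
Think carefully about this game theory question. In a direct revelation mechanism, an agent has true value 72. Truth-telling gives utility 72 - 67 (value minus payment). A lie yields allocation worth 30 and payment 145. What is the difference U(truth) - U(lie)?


Step 1: U(truth) = value - payment = 72 - 67 = 5
Step 2: U(lie) = allocation - payment = 30 - 145 = -115
Step 3: IC gap = 5 - (-115) = 120

120


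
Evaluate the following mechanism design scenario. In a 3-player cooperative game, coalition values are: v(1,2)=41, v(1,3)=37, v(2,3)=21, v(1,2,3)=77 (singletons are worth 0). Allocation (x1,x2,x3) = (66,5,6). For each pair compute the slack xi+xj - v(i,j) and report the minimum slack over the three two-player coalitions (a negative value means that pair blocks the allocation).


Step 1: Slack for coalition (1,2): x1+x2 - v12 = 71 - 41 = 30
Step 2: Slack for coalition (1,3): x1+x3 - v13 = 72 - 37 = 35
Step 3: Slack for coalition (2,3): x2+x3 - v23 = 11 - 21 = -10
Step 4: Minimum slack = min(30, 35, -10) = -10, attained by (2,3); coalition (2,3) can block (slack < 0), so the allocation is not in the core

-10


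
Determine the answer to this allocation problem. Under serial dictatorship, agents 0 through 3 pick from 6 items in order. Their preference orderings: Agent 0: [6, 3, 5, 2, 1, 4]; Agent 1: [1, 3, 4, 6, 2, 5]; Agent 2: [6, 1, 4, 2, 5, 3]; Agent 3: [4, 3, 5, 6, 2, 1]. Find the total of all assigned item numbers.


Step 1: Agent 0 picks item 6
Step 2: Agent 1 picks item 1
Step 3: Agent 2 picks item 4
Step 4: Agent 3 picks item 3
Step 5: Sum = 6 + 1 + 4 + 3 = 14

14


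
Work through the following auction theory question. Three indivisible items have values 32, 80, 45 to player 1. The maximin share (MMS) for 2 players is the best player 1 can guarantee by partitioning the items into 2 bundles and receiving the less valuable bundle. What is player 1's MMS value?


Step 1: Item values = 32, 80, 45
Step 2: Enumerate all 2-bundle partitions and take the smaller bundle:
  Partition 1: {32} vs {80,45} -> bundles 32, 125; min = 32
  Partition 2: {80} vs {32,45} -> bundles 80, 77; min = 77
  Partition 3: {45} vs {32,80} -> bundles 45, 112; min = 45
Step 3: MMS = max(32, 77, 45) = 77

77


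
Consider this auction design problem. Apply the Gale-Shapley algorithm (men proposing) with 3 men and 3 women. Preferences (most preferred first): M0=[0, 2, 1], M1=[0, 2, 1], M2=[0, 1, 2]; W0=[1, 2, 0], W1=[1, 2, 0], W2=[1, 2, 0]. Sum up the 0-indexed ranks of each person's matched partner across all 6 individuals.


Step 1: Run Gale-Shapley (men propose, women hold best offer):
  M0 proposes to W0; she accepts
  M1 proposes to W0; she switches from M0
  M2 proposes to W0; rejected
  M2 proposes to W1; she accepts
  M0 proposes to W2; she accepts
Step 2: Final matching: W0-M1, W1-M2, W2-M0
Step 3: 0-indexed ranks (man's rank of his match, then woman's): 0 + 0 + 1 + 1 + 1 + 2
Step 4: Total rank sum = 5

5


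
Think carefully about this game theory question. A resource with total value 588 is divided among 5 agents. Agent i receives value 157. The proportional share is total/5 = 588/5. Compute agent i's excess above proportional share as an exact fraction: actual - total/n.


Step 1: Proportional share = 588/5
Step 2: Agent's actual allocation = 157
Step 3: Excess = 157 - 588/5 = 197/5

197/5


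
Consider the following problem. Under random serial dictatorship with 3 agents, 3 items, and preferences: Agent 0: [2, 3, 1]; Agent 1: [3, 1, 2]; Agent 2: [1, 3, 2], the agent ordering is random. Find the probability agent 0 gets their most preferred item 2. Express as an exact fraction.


Step 1: Agent 0 wants item 2
Step 2: There are 6 possible orderings of agents
Step 3: In 6 orderings, agent 0 gets item 2
Step 4: Probability = 6/6 = 1

1


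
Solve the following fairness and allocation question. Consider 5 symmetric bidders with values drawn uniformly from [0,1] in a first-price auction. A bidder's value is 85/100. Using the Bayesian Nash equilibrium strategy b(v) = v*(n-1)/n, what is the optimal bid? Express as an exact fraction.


Step 1: The symmetric BNE bidding function is b(v) = v * (n-1) / n
Step 2: Substitute v = 17/20 and n = 5
Step 3: b = 17/20 * 4/5
Step 4: b = 17/25

17/25


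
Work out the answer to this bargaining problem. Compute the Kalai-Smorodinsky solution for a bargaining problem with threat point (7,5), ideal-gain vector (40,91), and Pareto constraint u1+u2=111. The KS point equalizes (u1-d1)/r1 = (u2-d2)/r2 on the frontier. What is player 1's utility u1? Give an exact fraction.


Step 1: At the KS point, (u1-d1)/r1 = (u2-d2)/r2 = t and u1+u2 = 111
Step 2: u1 = d1 + r1*t and u2 = d2 + r2*t, so (d1 + r1*t) + (d2 + r2*t) = 111
Step 3: t = (111 - 7 - 5)/(40 + 91) = 99/131
Step 4: u1 = d1 + r1*t = 7 + 40 * 99/131 = 4877/131
Step 5: (Check: u2 = d2 + r2*t = 9664/131; u1+u2 = 4877/131 + 9664/131 = 111, on the frontier.)

4877/131


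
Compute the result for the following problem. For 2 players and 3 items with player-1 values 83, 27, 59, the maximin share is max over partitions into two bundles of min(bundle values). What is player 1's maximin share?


Step 1: Item values = 83, 27, 59
Step 2: Enumerate all 2-bundle partitions and take the smaller bundle:
  Partition 1: {83} vs {27,59} -> bundles 83, 86; min = 83
  Partition 2: {27} vs {83,59} -> bundles 27, 142; min = 27
  Partition 3: {59} vs {83,27} -> bundles 59, 110; min = 59
Step 3: MMS = max(83, 27, 59) = 83

83


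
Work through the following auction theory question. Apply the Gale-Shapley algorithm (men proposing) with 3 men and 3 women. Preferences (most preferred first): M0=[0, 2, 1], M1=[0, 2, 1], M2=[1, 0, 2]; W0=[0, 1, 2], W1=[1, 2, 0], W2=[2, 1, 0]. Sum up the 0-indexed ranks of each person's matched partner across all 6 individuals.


Step 1: Run Gale-Shapley (men propose, women hold best offer):
  M0 proposes to W0; she accepts
  M1 proposes to W0; rejected
  M1 proposes to W2; she accepts
  M2 proposes to W1; she accepts
Step 2: Final matching: W0-M0, W1-M2, W2-M1
Step 3: 0-indexed ranks (man's rank of his match, then woman's): 0 + 0 + 0 + 1 + 1 + 1
Step 4: Total rank sum = 3

3


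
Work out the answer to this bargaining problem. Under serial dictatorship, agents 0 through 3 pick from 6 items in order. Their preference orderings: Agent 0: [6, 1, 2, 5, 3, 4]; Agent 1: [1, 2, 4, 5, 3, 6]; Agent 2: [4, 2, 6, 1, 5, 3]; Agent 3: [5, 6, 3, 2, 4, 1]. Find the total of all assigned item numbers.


Step 1: Agent 0 picks item 6
Step 2: Agent 1 picks item 1
Step 3: Agent 2 picks item 4
Step 4: Agent 3 picks item 5
Step 5: Sum = 6 + 1 + 4 + 5 = 16

16


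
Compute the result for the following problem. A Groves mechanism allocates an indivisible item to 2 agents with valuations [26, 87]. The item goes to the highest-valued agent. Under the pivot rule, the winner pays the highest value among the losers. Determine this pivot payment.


Step 1: The efficient winner is agent 1 with value 87
Step 2: Other agents' values: [26]
Step 3: Pivot payment = max(others) = 26
Step 4: The winner pays 26

26


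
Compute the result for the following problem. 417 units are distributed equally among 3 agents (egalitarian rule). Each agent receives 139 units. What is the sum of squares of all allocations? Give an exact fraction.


Step 1: Each agent's share = 417/3 = 139
Step 2: Square of each share = (139)^2 = 19321
Step 3: Sum of squares = 3 * 19321 = 57963

57963


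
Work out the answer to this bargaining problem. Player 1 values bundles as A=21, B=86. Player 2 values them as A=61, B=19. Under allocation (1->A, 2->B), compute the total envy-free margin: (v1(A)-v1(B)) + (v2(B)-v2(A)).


Step 1: Player 1's margin = v1(A) - v1(B) = 21 - 86 = -65
Step 2: Player 2's margin = v2(B) - v2(A) = 19 - 61 = -42
Step 3: Total margin = -65 + -42 = -107

-107


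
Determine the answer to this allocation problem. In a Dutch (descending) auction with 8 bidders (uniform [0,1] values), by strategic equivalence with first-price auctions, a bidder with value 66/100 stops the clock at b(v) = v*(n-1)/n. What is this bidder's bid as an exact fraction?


Step 1: Dutch auctions are strategically equivalent to first-price auctions
Step 2: The equilibrium bid is b(v) = v*(n-1)/n
Step 3: b = 33/50 * 7/8
Step 4: b = 231/400

231/400


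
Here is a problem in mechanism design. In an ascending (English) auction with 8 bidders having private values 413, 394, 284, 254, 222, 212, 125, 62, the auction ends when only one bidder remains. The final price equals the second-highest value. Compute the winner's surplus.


Step 1: Identify the highest value: 413
Step 2: Identify the second-highest value: 394
Step 3: The final price = second-highest value = 394
Step 4: Surplus = 413 - 394 = 19

19


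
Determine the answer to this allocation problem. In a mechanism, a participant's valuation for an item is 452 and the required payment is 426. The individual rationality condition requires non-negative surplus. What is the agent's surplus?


Step 1: Surplus = value - payment = 452 - 426 = 26
Step 2: IR is satisfied (surplus >= 0)

26


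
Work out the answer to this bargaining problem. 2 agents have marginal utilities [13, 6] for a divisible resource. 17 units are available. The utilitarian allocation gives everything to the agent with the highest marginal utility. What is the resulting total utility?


Step 1: The marginal utilities are [13, 6]
Step 2: The highest marginal utility is 13
Step 3: All 17 units go to that agent
Step 4: Total utility = 13 * 17 = 221

221


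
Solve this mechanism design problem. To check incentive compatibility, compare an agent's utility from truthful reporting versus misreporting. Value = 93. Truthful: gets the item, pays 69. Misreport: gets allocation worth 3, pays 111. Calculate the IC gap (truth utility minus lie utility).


Step 1: U(truth) = value - payment = 93 - 69 = 24
Step 2: U(lie) = allocation - payment = 3 - 111 = -108
Step 3: IC gap = 24 - (-108) = 132

132


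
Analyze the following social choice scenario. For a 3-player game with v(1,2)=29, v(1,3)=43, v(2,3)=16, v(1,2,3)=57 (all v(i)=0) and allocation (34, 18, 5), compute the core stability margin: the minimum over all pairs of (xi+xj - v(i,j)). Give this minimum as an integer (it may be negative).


Step 1: Slack for coalition (1,2): x1+x2 - v12 = 52 - 29 = 23
Step 2: Slack for coalition (1,3): x1+x3 - v13 = 39 - 43 = -4
Step 3: Slack for coalition (2,3): x2+x3 - v23 = 23 - 16 = 7
Step 4: Minimum slack = min(23, -4, 7) = -4, attained by (1,3); coalition (1,3) can block (slack < 0), so the allocation is not in the core

-4


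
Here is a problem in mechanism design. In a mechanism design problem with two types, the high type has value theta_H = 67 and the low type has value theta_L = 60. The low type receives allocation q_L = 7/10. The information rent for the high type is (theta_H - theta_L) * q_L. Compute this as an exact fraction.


Step 1: theta_H - theta_L = 67 - 60 = 7
Step 2: Information rent = (theta_H - theta_L) * q_L
Step 3: = 7 * 7/10
Step 4: = 49/10

49/10


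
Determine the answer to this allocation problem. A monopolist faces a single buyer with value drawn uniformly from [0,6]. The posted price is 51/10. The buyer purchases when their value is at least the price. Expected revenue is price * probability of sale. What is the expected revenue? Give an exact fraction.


Step 1: Posted price r = 51/10, value support [0,6]
Step 2: P(v >= r) = (6 - 51/10)/6 = 3/20
Step 3: Expected revenue = r * P(v >= r) = 51/10 * 3/20
Step 4: Revenue = 153/200

153/200


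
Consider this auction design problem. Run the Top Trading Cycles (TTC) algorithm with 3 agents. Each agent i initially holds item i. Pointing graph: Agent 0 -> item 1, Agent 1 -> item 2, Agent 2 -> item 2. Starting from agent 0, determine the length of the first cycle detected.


Step 1: Trace the pointer graph from agent 0: 0 -> 1 -> 2 -> 2
Step 2: A cycle is detected when we revisit agent 2
Step 3: The cycle is: 2 -> 2
Step 4: Cycle length = 1

1


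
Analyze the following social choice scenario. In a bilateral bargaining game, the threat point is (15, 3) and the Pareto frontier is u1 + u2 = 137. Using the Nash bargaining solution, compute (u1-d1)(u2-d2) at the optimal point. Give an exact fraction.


Step 1: The Nash solution splits surplus symmetrically above the disagreement point
Step 2: u1 = (total + d1 - d2)/2 = (137 + 15 - 3)/2 = 149/2
Step 3: u2 = (total - d1 + d2)/2 = (137 - 15 + 3)/2 = 125/2
Step 4: Nash product = (149/2 - 15) * (125/2 - 3)
Step 5: = 119/2 * 119/2 = 14161/4

14161/4


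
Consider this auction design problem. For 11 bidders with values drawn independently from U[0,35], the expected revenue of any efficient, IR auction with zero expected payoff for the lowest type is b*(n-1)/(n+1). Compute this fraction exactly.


Step 1: By Revenue Equivalence, expected revenue = b*(n-1)/(n+1)
Step 2: Substituting n = 11, b = 35
Step 3: Revenue = 35*(11-1)/(11+1) = 35*10/12
Step 4: Revenue = 350/12 = 175/6

175/6


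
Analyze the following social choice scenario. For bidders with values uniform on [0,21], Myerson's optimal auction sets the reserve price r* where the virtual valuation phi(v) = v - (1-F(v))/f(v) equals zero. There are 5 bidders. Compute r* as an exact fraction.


Step 1: For U[0,21], F(v) = v/21 and f(v) = 1/21
Step 2: phi(v) = v - (1 - v/21)/(1/21) = v - (21 - v) = 2v - 21
Step 3: Set phi(r*) = 0: 2r* - 21 = 0
Step 4: r* = 21/2 (the number of bidders n = 5 does not enter)

21/2


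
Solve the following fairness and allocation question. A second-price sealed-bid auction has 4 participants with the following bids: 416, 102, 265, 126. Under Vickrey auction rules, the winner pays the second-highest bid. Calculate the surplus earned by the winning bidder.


Step 1: Sort bids in descending order: 416, 265, 126, 102
Step 2: The winning bid is the highest: 416
Step 3: The payment equals the second-highest bid: 265
Step 4: Surplus = winner's bid - payment = 416 - 265 = 151

151


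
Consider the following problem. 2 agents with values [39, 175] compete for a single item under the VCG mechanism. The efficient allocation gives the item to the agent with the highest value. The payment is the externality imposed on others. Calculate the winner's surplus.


Step 1: The winner is the agent with the highest value: agent 1 with value 175
Step 2: Values of other agents: [39]
Step 3: VCG payment = max of others' values = 39
Step 4: Surplus = 175 - 39 = 136

136


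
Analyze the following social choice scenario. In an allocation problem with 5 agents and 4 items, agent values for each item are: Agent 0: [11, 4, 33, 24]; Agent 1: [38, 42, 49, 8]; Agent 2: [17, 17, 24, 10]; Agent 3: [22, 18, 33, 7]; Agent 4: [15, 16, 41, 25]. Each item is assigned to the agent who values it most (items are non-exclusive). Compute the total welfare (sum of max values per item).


Step 1: For each item, find the maximum value among all agents.
Step 2: Item 0 -> Agent 1 (value 38)
Step 3: Item 1 -> Agent 1 (value 42)
Step 4: Item 2 -> Agent 1 (value 49)
Step 5: Item 3 -> Agent 4 (value 25)
Step 6: Total welfare = 38 + 42 + 49 + 25 = 154

154


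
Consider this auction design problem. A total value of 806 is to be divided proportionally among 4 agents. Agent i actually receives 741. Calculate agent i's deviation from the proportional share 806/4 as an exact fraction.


Step 1: Proportional share = 806/4 = 403/2
Step 2: Agent's actual allocation = 741
Step 3: Excess = 741 - 403/2 = 1079/2

1079/2


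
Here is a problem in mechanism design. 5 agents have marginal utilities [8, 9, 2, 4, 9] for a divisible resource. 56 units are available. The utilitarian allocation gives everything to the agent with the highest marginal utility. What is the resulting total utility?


Step 1: The marginal utilities are [8, 9, 2, 4, 9]
Step 2: The highest marginal utility is 9
Step 3: All 56 units go to that agent
Step 4: Total utility = 9 * 56 = 504

504


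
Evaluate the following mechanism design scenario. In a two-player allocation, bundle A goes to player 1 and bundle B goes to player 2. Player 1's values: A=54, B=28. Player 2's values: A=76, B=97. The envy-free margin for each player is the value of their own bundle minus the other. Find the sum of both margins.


Step 1: Player 1's margin = v1(A) - v1(B) = 54 - 28 = 26
Step 2: Player 2's margin = v2(B) - v2(A) = 97 - 76 = 21
Step 3: Total margin = 26 + 21 = 47

47


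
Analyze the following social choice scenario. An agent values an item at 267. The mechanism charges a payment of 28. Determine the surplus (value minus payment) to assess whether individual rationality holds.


Step 1: Surplus = value - payment = 267 - 28 = 239
Step 2: IR is satisfied (surplus >= 0)

239


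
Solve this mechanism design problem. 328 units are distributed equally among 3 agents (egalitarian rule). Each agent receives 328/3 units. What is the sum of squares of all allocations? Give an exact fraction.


Step 1: Each agent's share = 328/3
Step 2: Square of each share = (328/3)^2 = 107584/9
Step 3: Sum of squares = 3 * 107584/9 = 107584/3

107584/3


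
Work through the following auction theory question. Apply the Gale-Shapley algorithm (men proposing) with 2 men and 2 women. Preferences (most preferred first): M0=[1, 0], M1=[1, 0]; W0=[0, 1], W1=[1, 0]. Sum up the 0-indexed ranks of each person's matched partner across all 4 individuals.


Step 1: Run Gale-Shapley (men propose, women hold best offer):
  M0 proposes to W1; she accepts
  M1 proposes to W1; she switches from M0
  M0 proposes to W0; she accepts
Step 2: Final matching: W0-M0, W1-M1
Step 3: 0-indexed ranks (man's rank of his match, then woman's): 1 + 0 + 0 + 0
Step 4: Total rank sum = 1

1


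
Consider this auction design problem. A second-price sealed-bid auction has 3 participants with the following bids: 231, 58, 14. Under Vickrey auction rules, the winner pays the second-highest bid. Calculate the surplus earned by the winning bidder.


Step 1: Sort bids in descending order: 231, 58, 14
Step 2: The winning bid is the highest: 231
Step 3: The payment equals the second-highest bid: 58
Step 4: Surplus = winner's bid - payment = 231 - 58 = 173

173


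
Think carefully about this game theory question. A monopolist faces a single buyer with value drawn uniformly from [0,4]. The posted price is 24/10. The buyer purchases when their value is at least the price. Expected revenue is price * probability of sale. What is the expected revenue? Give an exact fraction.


Step 1: Posted price r = 12/5, value support [0,4]
Step 2: P(v >= r) = (4 - 12/5)/4 = 2/5
Step 3: Expected revenue = r * P(v >= r) = 12/5 * 2/5
Step 4: Revenue = 24/25

24/25


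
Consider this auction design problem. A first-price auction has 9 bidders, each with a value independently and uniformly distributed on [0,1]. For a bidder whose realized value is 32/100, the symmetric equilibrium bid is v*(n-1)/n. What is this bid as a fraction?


Step 1: The symmetric BNE bidding function is b(v) = v * (n-1) / n
Step 2: Substitute v = 8/25 and n = 9
Step 3: b = 8/25 * 8/9
Step 4: b = 64/225

64/225


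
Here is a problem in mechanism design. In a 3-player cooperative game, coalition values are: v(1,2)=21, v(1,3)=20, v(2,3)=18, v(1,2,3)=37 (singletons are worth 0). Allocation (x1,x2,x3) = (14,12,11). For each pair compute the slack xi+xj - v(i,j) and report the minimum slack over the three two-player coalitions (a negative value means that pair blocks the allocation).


Step 1: Slack for coalition (1,2): x1+x2 - v12 = 26 - 21 = 5
Step 2: Slack for coalition (1,3): x1+x3 - v13 = 25 - 20 = 5
Step 3: Slack for coalition (2,3): x2+x3 - v23 = 23 - 18 = 5
Step 4: Minimum slack = min(5, 5, 5) = 5, attained by (1,2) and (1,3) and (2,3); no pair can gain by deviating, so the allocation is in the core

5


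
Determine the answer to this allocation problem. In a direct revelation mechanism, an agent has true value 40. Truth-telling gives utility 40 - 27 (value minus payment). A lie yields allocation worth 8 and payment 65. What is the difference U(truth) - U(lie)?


Step 1: U(truth) = value - payment = 40 - 27 = 13
Step 2: U(lie) = allocation - payment = 8 - 65 = -57
Step 3: IC gap = 13 - (-57) = 70

70


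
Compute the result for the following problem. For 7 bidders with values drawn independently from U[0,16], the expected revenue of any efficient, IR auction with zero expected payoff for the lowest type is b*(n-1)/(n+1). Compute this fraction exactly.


Step 1: By Revenue Equivalence, expected revenue = b*(n-1)/(n+1)
Step 2: Substituting n = 7, b = 16
Step 3: Revenue = 16*(7-1)/(7+1) = 16*6/8
Step 4: Revenue = 96/8 = 12

12


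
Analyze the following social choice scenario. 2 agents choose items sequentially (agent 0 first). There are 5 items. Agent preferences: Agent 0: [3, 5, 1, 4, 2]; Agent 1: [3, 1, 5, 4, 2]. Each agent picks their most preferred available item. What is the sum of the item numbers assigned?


Step 1: Agent 0 picks item 3
Step 2: Agent 1 picks item 1
Step 3: Sum = 3 + 1 = 4

4


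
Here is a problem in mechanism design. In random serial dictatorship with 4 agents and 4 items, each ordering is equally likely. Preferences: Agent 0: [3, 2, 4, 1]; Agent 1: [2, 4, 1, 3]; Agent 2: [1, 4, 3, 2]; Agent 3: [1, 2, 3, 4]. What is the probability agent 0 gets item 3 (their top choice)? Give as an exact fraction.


Step 1: Agent 0 wants item 3
Step 2: There are 24 possible orderings of agents
Step 3: In 22 orderings, agent 0 gets item 3
Step 4: Probability = 22/24 = 11/12

11/12


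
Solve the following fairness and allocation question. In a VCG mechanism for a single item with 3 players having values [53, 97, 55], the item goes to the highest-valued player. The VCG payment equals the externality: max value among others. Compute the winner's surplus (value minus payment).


Step 1: The winner is the agent with the highest value: agent 1 with value 97
Step 2: Values of other agents: [53, 55]
Step 3: VCG payment = max of others' values = 55
Step 4: Surplus = 97 - 55 = 42

42


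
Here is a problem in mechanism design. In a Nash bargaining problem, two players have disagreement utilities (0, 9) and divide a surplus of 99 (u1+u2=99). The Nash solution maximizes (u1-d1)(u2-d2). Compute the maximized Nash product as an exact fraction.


Step 1: The Nash solution splits surplus symmetrically above the disagreement point
Step 2: u1 = (total + d1 - d2)/2 = (99 + 0 - 9)/2 = 45
Step 3: u2 = (total - d1 + d2)/2 = (99 - 0 + 9)/2 = 54
Step 4: Nash product = (45 - 0) * (54 - 9)
Step 5: = 45 * 45 = 2025

2025


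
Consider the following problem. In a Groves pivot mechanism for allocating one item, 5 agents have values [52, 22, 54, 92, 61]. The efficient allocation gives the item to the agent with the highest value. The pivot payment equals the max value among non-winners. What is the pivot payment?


Step 1: The efficient winner is agent 3 with value 92
Step 2: Other agents' values: [52, 22, 54, 61]
Step 3: Pivot payment = max(others) = 61
Step 4: The winner pays 61

61


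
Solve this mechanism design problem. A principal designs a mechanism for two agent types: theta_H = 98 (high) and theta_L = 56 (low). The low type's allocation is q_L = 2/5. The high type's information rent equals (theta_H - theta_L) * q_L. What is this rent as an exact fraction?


Step 1: theta_H - theta_L = 98 - 56 = 42
Step 2: Information rent = (theta_H - theta_L) * q_L
Step 3: = 42 * 2/5
Step 4: = 84/5

84/5


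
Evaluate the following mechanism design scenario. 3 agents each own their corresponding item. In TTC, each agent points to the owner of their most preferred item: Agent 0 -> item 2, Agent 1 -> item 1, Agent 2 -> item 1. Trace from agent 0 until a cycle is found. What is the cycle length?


Step 1: Trace the pointer graph from agent 0: 0 -> 2 -> 1 -> 1
Step 2: A cycle is detected when we revisit agent 1
Step 3: The cycle is: 1 -> 1
Step 4: Cycle length = 1

1


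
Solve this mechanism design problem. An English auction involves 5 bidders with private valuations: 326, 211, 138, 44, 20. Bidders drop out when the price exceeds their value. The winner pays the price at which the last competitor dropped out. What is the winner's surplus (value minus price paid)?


Step 1: Identify the highest value: 326
Step 2: Identify the second-highest value: 211
Step 3: The final price = second-highest value = 211
Step 4: Surplus = 326 - 211 = 115

115


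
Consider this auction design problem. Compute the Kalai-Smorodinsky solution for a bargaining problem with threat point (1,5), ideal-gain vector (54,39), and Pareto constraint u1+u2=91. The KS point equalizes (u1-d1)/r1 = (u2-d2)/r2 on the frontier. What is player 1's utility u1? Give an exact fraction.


Step 1: At the KS point, (u1-d1)/r1 = (u2-d2)/r2 = t and u1+u2 = 91
Step 2: u1 = d1 + r1*t and u2 = d2 + r2*t, so (d1 + r1*t) + (d2 + r2*t) = 91
Step 3: t = (91 - 1 - 5)/(54 + 39) = 85/93
Step 4: u1 = d1 + r1*t = 1 + 54 * 85/93 = 1561/31
Step 5: (Check: u2 = d2 + r2*t = 1260/31; u1+u2 = 1561/31 + 1260/31 = 91, on the frontier.)

1561/31


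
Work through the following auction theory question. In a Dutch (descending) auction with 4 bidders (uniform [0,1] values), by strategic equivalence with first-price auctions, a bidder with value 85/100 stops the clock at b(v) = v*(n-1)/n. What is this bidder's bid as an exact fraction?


Step 1: Dutch auctions are strategically equivalent to first-price auctions
Step 2: The equilibrium bid is b(v) = v*(n-1)/n
Step 3: b = 17/20 * 3/4
Step 4: b = 51/80

51/80


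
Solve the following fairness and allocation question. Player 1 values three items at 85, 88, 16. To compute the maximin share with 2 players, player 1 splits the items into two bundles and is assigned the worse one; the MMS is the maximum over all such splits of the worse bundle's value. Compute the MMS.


Step 1: Item values = 85, 88, 16
Step 2: Enumerate all 2-bundle partitions and take the smaller bundle:
  Partition 1: {85} vs {88,16} -> bundles 85, 104; min = 85
  Partition 2: {88} vs {85,16} -> bundles 88, 101; min = 88
  Partition 3: {16} vs {85,88} -> bundles 16, 173; min = 16
Step 3: MMS = max(85, 88, 16) = 88

88


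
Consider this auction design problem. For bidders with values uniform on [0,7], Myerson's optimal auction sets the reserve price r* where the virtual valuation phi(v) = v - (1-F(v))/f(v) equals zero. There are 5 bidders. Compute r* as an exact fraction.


Step 1: For U[0,7], F(v) = v/7 and f(v) = 1/7
Step 2: phi(v) = v - (1 - v/7)/(1/7) = v - (7 - v) = 2v - 7
Step 3: Set phi(r*) = 0: 2r* - 7 = 0
Step 4: r* = 7/2 (the number of bidders n = 5 does not enter)

7/2


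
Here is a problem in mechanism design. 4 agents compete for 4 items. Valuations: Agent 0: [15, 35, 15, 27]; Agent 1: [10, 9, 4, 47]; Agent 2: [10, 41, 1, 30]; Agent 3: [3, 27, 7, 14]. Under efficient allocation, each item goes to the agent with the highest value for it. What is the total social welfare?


Step 1: For each item, find the maximum value among all agents.
Step 2: Item 0 -> Agent 0 (value 15)
Step 3: Item 1 -> Agent 2 (value 41)
Step 4: Item 2 -> Agent 0 (value 15)
Step 5: Item 3 -> Agent 1 (value 47)
Step 6: Total welfare = 15 + 41 + 15 + 47 = 118

118


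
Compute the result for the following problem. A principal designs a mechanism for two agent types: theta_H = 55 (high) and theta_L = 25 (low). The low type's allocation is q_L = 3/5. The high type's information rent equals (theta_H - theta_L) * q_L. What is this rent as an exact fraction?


Step 1: theta_H - theta_L = 55 - 25 = 30
Step 2: Information rent = (theta_H - theta_L) * q_L
Step 3: = 30 * 3/5
Step 4: = 18

18


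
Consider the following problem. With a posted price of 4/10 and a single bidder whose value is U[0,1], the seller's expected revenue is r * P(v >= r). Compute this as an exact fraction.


Step 1: Posted price r = 2/5, value support [0,1]
Step 2: P(v >= r) = (1 - 2/5)/1 = 3/5
Step 3: Expected revenue = r * P(v >= r) = 2/5 * 3/5
Step 4: Revenue = 6/25

6/25


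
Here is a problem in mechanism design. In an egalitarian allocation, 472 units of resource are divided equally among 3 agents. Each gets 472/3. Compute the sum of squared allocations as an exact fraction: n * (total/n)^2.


Step 1: Each agent's share = 472/3
Step 2: Square of each share = (472/3)^2 = 222784/9
Step 3: Sum of squares = 3 * 222784/9 = 222784/3

222784/3


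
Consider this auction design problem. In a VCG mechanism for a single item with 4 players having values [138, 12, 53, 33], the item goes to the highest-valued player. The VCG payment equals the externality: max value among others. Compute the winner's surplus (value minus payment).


Step 1: The winner is the agent with the highest value: agent 0 with value 138
Step 2: Values of other agents: [12, 53, 33]
Step 3: VCG payment = max of others' values = 53
Step 4: Surplus = 138 - 53 = 85

85


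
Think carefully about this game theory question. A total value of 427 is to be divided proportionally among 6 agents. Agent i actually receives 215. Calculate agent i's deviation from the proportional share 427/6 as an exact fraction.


Step 1: Proportional share = 427/6
Step 2: Agent's actual allocation = 215
Step 3: Excess = 215 - 427/6 = 863/6

863/6


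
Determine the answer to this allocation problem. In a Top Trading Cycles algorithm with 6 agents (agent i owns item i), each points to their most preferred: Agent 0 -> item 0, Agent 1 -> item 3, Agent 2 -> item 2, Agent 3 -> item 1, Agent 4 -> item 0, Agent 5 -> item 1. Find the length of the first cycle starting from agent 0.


Step 1: Trace the pointer graph from agent 0: 0 -> 0
Step 2: A cycle is detected when we revisit agent 0
Step 3: The cycle is: 0 -> 0
Step 4: Cycle length = 1

1


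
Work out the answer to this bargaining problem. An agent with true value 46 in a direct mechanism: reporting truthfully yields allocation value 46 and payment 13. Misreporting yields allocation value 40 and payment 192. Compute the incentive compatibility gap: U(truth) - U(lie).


Step 1: U(truth) = value - payment = 46 - 13 = 33
Step 2: U(lie) = allocation - payment = 40 - 192 = -152
Step 3: IC gap = 33 - (-152) = 185

185


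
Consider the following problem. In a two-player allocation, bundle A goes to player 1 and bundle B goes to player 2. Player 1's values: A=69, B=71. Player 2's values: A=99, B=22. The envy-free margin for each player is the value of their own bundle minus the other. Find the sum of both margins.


Step 1: Player 1's margin = v1(A) - v1(B) = 69 - 71 = -2
Step 2: Player 2's margin = v2(B) - v2(A) = 22 - 99 = -77
Step 3: Total margin = -2 + -77 = -79

-79


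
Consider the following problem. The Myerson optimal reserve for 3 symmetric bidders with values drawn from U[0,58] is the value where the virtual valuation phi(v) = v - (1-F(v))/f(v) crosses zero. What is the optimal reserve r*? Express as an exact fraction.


Step 1: For U[0,58], F(v) = v/58 and f(v) = 1/58
Step 2: phi(v) = v - (1 - v/58)/(1/58) = v - (58 - v) = 2v - 58
Step 3: Set phi(r*) = 0: 2r* - 58 = 0
Step 4: r* = 58/2 = 29 (the number of bidders n = 3 does not enter)

29


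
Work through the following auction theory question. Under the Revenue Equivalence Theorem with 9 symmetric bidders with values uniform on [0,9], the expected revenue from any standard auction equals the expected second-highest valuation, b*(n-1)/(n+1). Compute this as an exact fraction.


Step 1: By Revenue Equivalence, expected revenue = b*(n-1)/(n+1)
Step 2: Substituting n = 9, b = 9
Step 3: Revenue = 9*(9-1)/(9+1) = 9*8/10
Step 4: Revenue = 72/10 = 36/5

36/5


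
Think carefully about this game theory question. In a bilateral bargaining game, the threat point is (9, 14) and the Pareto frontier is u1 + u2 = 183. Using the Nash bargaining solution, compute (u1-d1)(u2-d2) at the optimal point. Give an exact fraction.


Step 1: The Nash solution splits surplus symmetrically above the disagreement point
Step 2: u1 = (total + d1 - d2)/2 = (183 + 9 - 14)/2 = 89
Step 3: u2 = (total - d1 + d2)/2 = (183 - 9 + 14)/2 = 94
Step 4: Nash product = (89 - 9) * (94 - 14)
Step 5: = 80 * 80 = 6400

6400


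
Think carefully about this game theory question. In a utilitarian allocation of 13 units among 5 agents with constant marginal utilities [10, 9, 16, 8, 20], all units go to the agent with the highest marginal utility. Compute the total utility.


Step 1: The marginal utilities are [10, 9, 16, 8, 20]
Step 2: The highest marginal utility is 20
Step 3: All 13 units go to that agent
Step 4: Total utility = 20 * 13 = 260

260


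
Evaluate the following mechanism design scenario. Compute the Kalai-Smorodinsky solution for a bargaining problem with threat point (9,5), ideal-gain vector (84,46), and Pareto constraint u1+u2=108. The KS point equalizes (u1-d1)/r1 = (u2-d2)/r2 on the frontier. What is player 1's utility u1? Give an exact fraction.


Step 1: At the KS point, (u1-d1)/r1 = (u2-d2)/r2 = t and u1+u2 = 108
Step 2: u1 = d1 + r1*t and u2 = d2 + r2*t, so (d1 + r1*t) + (d2 + r2*t) = 108
Step 3: t = (108 - 9 - 5)/(84 + 46) = 94/130 = 47/65
Step 4: u1 = d1 + r1*t = 9 + 84 * 47/65 = 4533/65
Step 5: (Check: u2 = d2 + r2*t = 2487/65; u1+u2 = 4533/65 + 2487/65 = 108, on the frontier.)

4533/65


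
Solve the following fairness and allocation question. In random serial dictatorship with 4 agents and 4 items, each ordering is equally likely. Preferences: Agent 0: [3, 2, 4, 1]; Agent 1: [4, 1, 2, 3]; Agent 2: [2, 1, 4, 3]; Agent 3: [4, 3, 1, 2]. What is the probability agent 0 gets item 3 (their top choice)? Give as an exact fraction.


Step 1: Agent 0 wants item 3
Step 2: There are 24 possible orderings of agents
Step 3: In 20 orderings, agent 0 gets item 3
Step 4: Probability = 20/24 = 5/6

5/6


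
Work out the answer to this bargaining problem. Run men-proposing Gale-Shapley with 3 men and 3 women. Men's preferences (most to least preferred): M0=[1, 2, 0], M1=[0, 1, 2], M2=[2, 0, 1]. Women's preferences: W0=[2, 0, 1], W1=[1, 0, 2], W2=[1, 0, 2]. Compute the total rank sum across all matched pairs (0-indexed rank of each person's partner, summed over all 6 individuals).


Step 1: Run Gale-Shapley (men propose, women hold best offer):
  M0 proposes to W1; she accepts
  M1 proposes to W0; she accepts
  M2 proposes to W2; she accepts
Step 2: Final matching: W0-M1, W1-M0, W2-M2
Step 3: 0-indexed ranks (man's rank of his match, then woman's): 0 + 2 + 0 + 1 + 0 + 2
Step 4: Total rank sum = 5

5


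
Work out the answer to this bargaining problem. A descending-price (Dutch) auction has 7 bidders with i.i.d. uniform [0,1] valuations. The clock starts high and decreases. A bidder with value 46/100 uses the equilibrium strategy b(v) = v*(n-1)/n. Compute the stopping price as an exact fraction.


Step 1: Dutch auctions are strategically equivalent to first-price auctions
Step 2: The equilibrium bid is b(v) = v*(n-1)/n
Step 3: b = 23/50 * 6/7
Step 4: b = 69/175

69/175


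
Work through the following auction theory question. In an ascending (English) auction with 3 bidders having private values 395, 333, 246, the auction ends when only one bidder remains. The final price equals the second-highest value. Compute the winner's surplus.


Step 1: Identify the highest value: 395
Step 2: Identify the second-highest value: 333
Step 3: The final price = second-highest value = 333
Step 4: Surplus = 395 - 333 = 62

62


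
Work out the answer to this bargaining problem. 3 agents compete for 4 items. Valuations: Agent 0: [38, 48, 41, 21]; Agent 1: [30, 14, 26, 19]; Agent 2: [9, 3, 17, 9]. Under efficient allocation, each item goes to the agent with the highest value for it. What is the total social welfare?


Step 1: For each item, find the maximum value among all agents.
Step 2: Item 0 -> Agent 0 (value 38)
Step 3: Item 1 -> Agent 0 (value 48)
Step 4: Item 2 -> Agent 0 (value 41)
Step 5: Item 3 -> Agent 0 (value 21)
Step 6: Total welfare = 38 + 48 + 41 + 21 = 148

148


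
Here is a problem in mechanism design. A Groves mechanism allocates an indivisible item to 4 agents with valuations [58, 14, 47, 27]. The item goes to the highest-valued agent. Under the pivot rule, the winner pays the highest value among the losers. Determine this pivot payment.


Step 1: The efficient winner is agent 0 with value 58
Step 2: Other agents' values: [14, 47, 27]
Step 3: Pivot payment = max(others) = 47
Step 4: The winner pays 47

47
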